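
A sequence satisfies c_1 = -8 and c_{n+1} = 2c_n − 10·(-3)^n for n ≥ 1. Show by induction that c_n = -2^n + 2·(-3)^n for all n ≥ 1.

Base case: c_1 = -8, and -2^1 + 2·(-3)^1 = -2 − 6 = -8.
Assume c_m = -2^m + 2·(-3)^m for some m ≥ 1.
Then c_{m+1} = 2c_m − 10·(-3)^m = 2·(-2^m + 2·(-3)^m) − 10·(-3)^m = -2^{m+1} + 4·(-3)^m − 10·(-3)^m = -2^{m+1} − 6·(-3)^m = -2^{m+1} + 2·(-3)^{m+1}.
This completes the inductive step, so c_n = -2^n + 2·(-3)^n for all n ≥ 1.

c_n = -2^n + 2·(-3)^n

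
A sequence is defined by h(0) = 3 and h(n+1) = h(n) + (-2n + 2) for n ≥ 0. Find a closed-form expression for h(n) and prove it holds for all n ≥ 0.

Claim: h(n) = -n^2 + 3n + 3.

Base case: h(0) = 3, and -0^2 + 3·0 + 3 = 3.
Assume h(m) = -m^2 + 3m + 3.
Then h(m+1) = h(m) + (-2m + 2) = (-m^2 + 3m + 3) + (-2m + 2) = -m^2 + m + 5,
and -(m+1)^2 + 3·(m+1) + 3 = -m^2 + m + 5.
Hence h(n) = -n^2 + 3n + 3 for every n ≥ 0, by induction.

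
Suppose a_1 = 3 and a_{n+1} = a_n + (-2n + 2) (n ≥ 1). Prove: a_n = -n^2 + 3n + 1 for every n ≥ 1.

Base case: a_1 = 3, and -1^2 + 3·1 + 1 = 3.
Assume a_m = -m^2 + 3m + 1.
Then a_{m+1} = a_m + (-2m + 2) = (-m^2 + 3m + 1) + (-2m + 2) = -m^2 + m + 3,
and -(m+1)^2 + 3·(m+1) + 1 = -m^2 + m + 3.
This completes the inductive step, so a_n = -n^2 + 3n + 1 for all n ≥ 1.

a_n = -n^2 + 3n + 1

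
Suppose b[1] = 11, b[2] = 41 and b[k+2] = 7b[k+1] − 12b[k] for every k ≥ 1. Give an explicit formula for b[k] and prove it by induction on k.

Claim: b[k] = 3^k + 2·4^k.

Base cases: b[1] = 11 and 3^1 + 2·4^1 = 11; b[2] = 41 and 3^2 + 2·4^2 = 41.
Assume b[j] = 3^j + 2·4^j for all 1 ≤ j ≤ r, where r ≥ 2.
Then b[r+1] = 7b[r] − 12b[r−1] = 7·(3^r + 2·4^r) − 12·(3^{r−1} + 2·4^{r−1}) = (7·3 − 12)3^{r−1} + 2·(7·4 − 12)4^{r−1} = 9·3^{r−1} + 32·4^{r−1} = 3^{r+1} + 2·4^{r+1}.
By strong induction, b[k] = 3^k + 2·4^k for all k ≥ 1.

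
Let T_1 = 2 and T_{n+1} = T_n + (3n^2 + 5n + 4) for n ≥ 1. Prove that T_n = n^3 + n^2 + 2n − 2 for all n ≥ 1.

Base case: T_1 = 2, and 1^3 + 1^2 + 2·1 − 2 = 2.
Assume T_m = m^3 + m^2 + 2m − 2.
Then T_{m+1} = T_m + (3m^2 + 5m + 4) = (m^3 + m^2 + 2m − 2) + (3m^2 + 5m + 4) = m^3 + 4m^2 + 7m + 2,
and (m+1)^3 + (m+1)^2 + 2·(m+1) − 2 = m^3 + 4m^2 + 7m + 2.
Hence T_n = n^3 + n^2 + 2n − 2 for every n ≥ 1, by induction.

T_n = n^3 + n^2 + 2n − 2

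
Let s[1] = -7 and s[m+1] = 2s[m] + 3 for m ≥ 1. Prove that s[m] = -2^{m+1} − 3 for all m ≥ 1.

Base case: s[1] = -7, and -2^{1+1} − 3 = -4 − 3 = -7.
Assume s[k] = -2^{k+1} − 3 for some k ≥ 1.
Then s[k+1] = 2s[k] + 3 = 2·(-2^{k+1} − 3) + 3 = -2^{k+2} − 6 + 3 = -2^{k+2} − 3.
This completes the inductive step, so s[m] = -2^{m+1} − 3 for all m ≥ 1.

s[m] = -2^{m+1} − 3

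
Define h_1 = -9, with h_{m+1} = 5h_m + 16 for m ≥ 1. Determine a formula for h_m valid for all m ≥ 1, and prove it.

Claim: h_m = -5^m − 4.

Base case: h_1 = -9, and -5^1 − 4 = -5 − 4 = -9.
Assume h_j = -5^j − 4 for some j ≥ 1.
Then h_{j+1} = 5h_j + 16 = 5·(-5^j − 4) + 16 = -5^{j+1} − 20 + 16 = -5^{j+1} − 4.
This completes the inductive step, so h_m = -5^m − 4 for all m ≥ 1.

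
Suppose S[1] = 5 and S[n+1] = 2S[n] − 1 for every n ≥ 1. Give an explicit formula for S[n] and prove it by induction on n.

Claim: S[n] = 2^{n+1} + 1.

Base case: S[1] = 5, and 2^{1+1} + 1 = 4 + 1 = 5.
Assume S[j] = 2^{j+1} + 1 for some j ≥ 1.
Then S[j+1] = 2S[j] − 1 = 2·(2^{j+1} + 1) − 1 = 2^{j+2} + 2 − 1 = 2^{j+2} + 1.
This completes the inductive step, so S[n] = 2^{n+1} + 1 for all n ≥ 1.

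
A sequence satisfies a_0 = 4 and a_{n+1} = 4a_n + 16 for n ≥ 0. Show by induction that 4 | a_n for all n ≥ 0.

Base case: a_0 = 4 = 4·1, so 4 | a_0.
Assume 4 | a_k, so a_k = 4t for some integer t.
Then a_{k+1} = 4a_k + 16 = 4·(4t) + 16 = 4(4t + 4), so 4 | a_{k+1}.
So the property holds for k+1, and by induction 4 | a_n for all n ≥ 0.

4 | a_n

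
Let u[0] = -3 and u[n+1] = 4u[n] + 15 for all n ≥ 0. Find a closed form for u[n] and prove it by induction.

Claim: u[n] = 2·4^n − 5.

Base case: u[0] = -3, and 2·4^0 − 5 = 2 − 5 = -3.
Assume u[m] = 2·4^m − 5 for some m ≥ 0.
Then u[m+1] = 4u[m] + 15 = 4·(2·4^m − 5) + 15 = 8·4^m − 20 + 15 = 2·4^{m+1} − 5.
Hence u[n] = 2·4^n − 5 for every n ≥ 0, by induction.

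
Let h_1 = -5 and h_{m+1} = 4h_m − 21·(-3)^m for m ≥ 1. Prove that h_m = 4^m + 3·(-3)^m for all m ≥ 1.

Base case: h_1 = -5, and 4^1 + 3·(-3)^1 = 4 − 9 = -5.
Assume h_j = 4^j + 3·(-3)^j for some j ≥ 1.
Then h_{j+1} = 4h_j − 21·(-3)^j = 4·(4^j + 3·(-3)^j) − 21·(-3)^j = 4^{j+1} + 12·(-3)^j − 21·(-3)^j = 4^{j+1} − 9·(-3)^j = 4^{j+1} + 3·(-3)^{j+1}.
This completes the inductive step, so h_m = 4^m + 3·(-3)^m for all m ≥ 1.

h_m = 4^m + 3·(-3)^m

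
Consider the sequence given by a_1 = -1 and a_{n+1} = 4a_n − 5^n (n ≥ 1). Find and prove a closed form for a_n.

Claim: a_n = 4^n − 5^n.

Base case: a_1 = -1, and 4^1 − 5^1 = 4 − 5 = -1.
Assume a_k = 4^k − 5^k for some k ≥ 1.
Then a_{k+1} = 4a_k − 5^k = 4·(4^k − 5^k) − 5^k = 4^{k+1} − 4·5^k − 5^k = 4^{k+1} − 5·5^k = 4^{k+1} − 5^{k+1}.
This completes the inductive step, so a_n = 4^n − 5^n for all n ≥ 1.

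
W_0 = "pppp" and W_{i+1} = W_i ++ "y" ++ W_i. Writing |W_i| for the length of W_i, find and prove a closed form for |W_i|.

Claim: |W_i| = 5·2^i − 1.

Base case: |W_0| = 4, and 5·2^0 − 1 = 4.
Assume |W_k| = 5·2^k − 1.
Then |W_{k+1}| = |W_k| + 1 + |W_k| = 2|W_k| + 1 = 2(5·2^k − 1) + 1 = 5·2^{k+1} − 2 + 1 = 5·2^{k+1} − 1.
Hence |W_i| = 5·2^i − 1 for every i ≥ 0, by induction.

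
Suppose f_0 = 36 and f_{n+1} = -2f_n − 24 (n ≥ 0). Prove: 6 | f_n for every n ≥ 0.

Base case: f_0 = 36 = 6·6, so 6 | f_0.
Assume 6 | f_k, so f_k = 6t for some integer t.
Then f_{k+1} = -2f_k − 24 = -2·(6t) − 24 = 6(-2t − 4), so 6 | f_{k+1}.
This completes the inductive step, so 6 | f_n for all n ≥ 0.

6 | f_n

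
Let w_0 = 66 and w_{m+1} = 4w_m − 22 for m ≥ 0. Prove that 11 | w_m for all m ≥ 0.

Base case: w_0 = 66 = 11·6, so 11 | w_0.
Assume 11 | w_k, so w_k = 11t for some integer t.
Then w_{k+1} = 4w_k − 22 = 4·(11t) − 22 = 11(4t − 2), so 11 | w_{k+1}.
This completes the inductive step, so 11 | w_m for all m ≥ 0.

11 | w_m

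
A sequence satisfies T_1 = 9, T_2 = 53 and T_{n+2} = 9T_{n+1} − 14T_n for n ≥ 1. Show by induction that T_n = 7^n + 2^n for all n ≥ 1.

Base cases: T_1 = 9 and 7^1 + 2^1 = 9; T_2 = 53 and 7^2 + 2^2 = 53.
Assume T_j = 7^j + 2^j for all 1 ≤ j ≤ r, where r ≥ 2.
Then T_{r+1} = 9T_r − 14T_{r−1} = 9·(7^r + 2^r) − 14·(7^{r−1} + 2^{r−1}) = (9·7 − 14)7^{r−1} + (9·2 − 14)2^{r−1} = 49·7^{r−1} + 4·2^{r−1} = 7^{r+1} + 2^{r+1}.
So the formula holds for r+1, and by strong induction T_n = 7^n + 2^n for all n ≥ 1.

T_n = 7^n + 2^n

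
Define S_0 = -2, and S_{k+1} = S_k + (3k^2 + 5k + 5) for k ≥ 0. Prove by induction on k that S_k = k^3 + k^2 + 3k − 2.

Base case: S_0 = -2, and 0^3 + 0^2 + 3·0 − 2 = -2.
Assume S_r = r^3 + r^2 + 3r − 2.
Then S_{r+1} = S_r + (3r^2 + 5r + 5) = (r^3 + r^2 + 3r − 2) + (3r^2 + 5r + 5) = r^3 + 4r^2 + 8r + 3,
and (r+1)^3 + (r+1)^2 + 3·(r+1) − 2 = r^3 + 4r^2 + 8r + 3.
Hence S_k = k^3 + k^2 + 3k − 2 for every k ≥ 0, by induction.

S_k = k^3 + k^2 + 3k − 2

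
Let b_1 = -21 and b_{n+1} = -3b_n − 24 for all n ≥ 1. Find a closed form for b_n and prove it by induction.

Claim: b_n = 5·(-3)^n − 6.

Base case: b_1 = -21, and 5·(-3)^1 − 6 = -15 − 6 = -21.
Assume b_k = 5·(-3)^k − 6 for some k ≥ 1.
Then b_{k+1} = -3b_k − 24 = -3·(5·(-3)^k − 6) − 24 = -15·(-3)^k + 18 − 24 = 5·(-3)^{k+1} − 6.
This completes the inductive step, so b_n = 5·(-3)^n − 6 for all n ≥ 1.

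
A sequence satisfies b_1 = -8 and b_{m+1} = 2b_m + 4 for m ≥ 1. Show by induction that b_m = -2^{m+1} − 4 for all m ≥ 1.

Base case: b_1 = -8, and -2^{1+1} − 4 = -4 − 4 = -8.
Assume b_r = -2^{r+1} − 4 for some r ≥ 1.
Then b_{r+1} = 2b_r + 4 = 2·(-2^{r+1} − 4) + 4 = -2^{r+2} − 8 + 4 = -2^{r+2} − 4.
Hence b_m = -2^{m+1} − 4 for every m ≥ 1, by induction.

b_m = -2^{m+1} − 4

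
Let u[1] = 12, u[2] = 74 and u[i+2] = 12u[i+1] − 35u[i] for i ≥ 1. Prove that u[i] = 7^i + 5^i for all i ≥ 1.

Base cases: u[1] = 12 and 7^1 + 5^1 = 12; u[2] = 74 and 7^2 + 5^2 = 74.
Assume u[j] = 7^j + 5^j for all 1 ≤ j ≤ k, where k ≥ 2.
Then u[k+1] = 12u[k] − 35u[k−1] = 12·(7^k + 5^k) − 35·(7^{k−1} + 5^{k−1}) = (12·7 − 35)7^{k−1} + (12·5 − 35)5^{k−1} = 49·7^{k−1} + 25·5^{k−1} = 7^{k+1} + 5^{k+1}.
Hence u[i] = 7^i + 5^i for every i ≥ 1, by strong induction.

u[i] = 7^i + 5^i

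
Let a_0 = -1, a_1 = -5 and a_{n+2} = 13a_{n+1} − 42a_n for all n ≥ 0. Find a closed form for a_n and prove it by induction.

Claim: a_n = 7^n − 2·6^n.

Base cases: a_0 = -1 and 7^0 − 2·6^0 = -1; a_1 = -5 and 7^1 − 2·6^1 = -5.
Assume a_j = 7^j − 2·6^j for all 0 ≤ j ≤ k, where k ≥ 1.
Then a_{k+1} = 13a_k − 42a_{k−1} = 13·(7^k − 2·6^k) − 42·(7^{k−1} − 2·6^{k−1}) = (13·7 − 42)7^{k−1} − 2·(13·6 − 42)6^{k−1} = 49·7^{k−1} − 72·6^{k−1} = 7^{k+1} − 2·6^{k+1}.
This completes the inductive step, so a_n = 7^n − 2·6^n for all n ≥ 0.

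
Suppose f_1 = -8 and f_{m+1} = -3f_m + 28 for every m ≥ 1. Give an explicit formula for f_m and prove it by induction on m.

Claim: f_m = 5·(-3)^m + 7.

Base case: f_1 = -8, and 5·(-3)^1 + 7 = -15 + 7 = -8.
Assume f_r = 5·(-3)^r + 7 for some r ≥ 1.
Then f_{r+1} = -3f_r + 28 = -3·(5·(-3)^r + 7) + 28 = -15·(-3)^r − 21 + 28 = 5·(-3)^{r+1} + 7.
So the formula holds for r+1, and by induction f_m = 5·(-3)^m + 7 for all m ≥ 1.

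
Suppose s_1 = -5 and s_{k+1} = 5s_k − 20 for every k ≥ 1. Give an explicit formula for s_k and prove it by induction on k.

Claim: s_k = -2·5^k + 5.

Base case: s_1 = -5, and -2·5^1 + 5 = -10 + 5 = -5.
Assume s_j = -2·5^j + 5 for some j ≥ 1.
Then s_{j+1} = 5s_j − 20 = 5·(-2·5^j + 5) − 20 = -10·5^j + 25 − 20 = -2·5^{j+1} + 5.
So the formula holds for j+1, and by induction s_k = -2·5^k + 5 for all k ≥ 1.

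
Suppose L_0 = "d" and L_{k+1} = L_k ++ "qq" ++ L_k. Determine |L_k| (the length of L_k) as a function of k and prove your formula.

Claim: |L_k| = 3·2^k − 2.

Base case: |L_0| = 1, and 3·2^0 − 2 = 1.
Assume |L_r| = 3·2^r − 2.
Then |L_{r+1}| = |L_r| + 2 + |L_r| = 2|L_r| + 2 = 2(3·2^r − 2) + 2 = 3·2^{r+1} − 4 + 2 = 3·2^{r+1} − 2.
This completes the inductive step, so |L_k| = 3·2^k − 2 for all k ≥ 0.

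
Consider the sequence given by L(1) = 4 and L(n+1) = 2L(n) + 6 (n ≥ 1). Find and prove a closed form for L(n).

Claim: L(n) = 5·2^n − 6.

Base case: L(1) = 4, and 5·2^1 − 6 = 10 − 6 = 4.
Assume L(r) = 5·2^r − 6 for some r ≥ 1.
Then L(r+1) = 2L(r) + 6 = 2·(5·2^r − 6) + 6 = 10·2^r − 12 + 6 = 5·2^{r+1} − 6.
This completes the inductive step, so L(n) = 5·2^n − 6 for all n ≥ 1.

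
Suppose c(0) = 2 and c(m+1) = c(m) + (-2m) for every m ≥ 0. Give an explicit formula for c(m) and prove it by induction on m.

Claim: c(m) = -m^2 + m + 2.

Base case: c(0) = 2, and -0^2 + 0 + 2 = 2.
Assume c(k) = -k^2 + k + 2.
Then c(k+1) = c(k) + (-2k) = (-k^2 + k + 2) + (-2k) = -k^2 − k + 2,
and -(k+1)^2 + (k+1) + 2 = -k^2 − k + 2.
Hence c(m) = -m^2 + m + 2 for every m ≥ 0, by induction.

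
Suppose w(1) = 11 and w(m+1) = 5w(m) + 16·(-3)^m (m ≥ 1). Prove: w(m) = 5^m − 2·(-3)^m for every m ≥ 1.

Base case: w(1) = 11, and 5^1 − 2·(-3)^1 = 5 + 6 = 11.
Assume w(k) = 5^k − 2·(-3)^k for some k ≥ 1.
Then w(k+1) = 5w(k) + 16·(-3)^k = 5·(5^k − 2·(-3)^k) + 16·(-3)^k = 5^{k+1} − 10·(-3)^k + 16·(-3)^k = 5^{k+1} + 6·(-3)^k = 5^{k+1} − 2·(-3)^{k+1}.
So the formula holds for k+1, and by induction w(m) = 5^m − 2·(-3)^m for all m ≥ 1.

w(m) = 5^m − 2·(-3)^m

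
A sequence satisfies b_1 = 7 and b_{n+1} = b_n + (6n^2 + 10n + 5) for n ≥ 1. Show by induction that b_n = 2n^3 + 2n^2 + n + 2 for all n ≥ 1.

Base case: b_1 = 7, and 2·1^3 + 2·1^2 + 1 + 2 = 7.
Assume b_m = 2m^3 + 2m^2 + m + 2.
Then b_{m+1} = b_m + (6m^2 + 10m + 5) = (2m^3 + 2m^2 + m + 2) + (6m^2 + 10m + 5) = 2m^3 + 8m^2 + 11m + 7,
and 2·(m+1)^3 + 2·(m+1)^2 + (m+1) + 2 = 2m^3 + 8m^2 + 11m + 7.
This completes the inductive step, so b_n = 2n^3 + 2n^2 + n + 2 for all n ≥ 1.

b_n = 2n^3 + 2n^2 + n + 2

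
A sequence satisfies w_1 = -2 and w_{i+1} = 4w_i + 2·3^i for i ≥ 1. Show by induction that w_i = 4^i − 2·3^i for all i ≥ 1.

Base case: w_1 = -2, and 4^1 − 2·3^1 = 4 − 6 = -2.
Assume w_r = 4^r − 2·3^r for some r ≥ 1.
Then w_{r+1} = 4w_r + 2·3^r = 4·(4^r − 2·3^r) + 2·3^r = 4^{r+1} − 8·3^r + 2·3^r = 4^{r+1} − 6·3^r = 4^{r+1} − 2·3^{r+1}.
By induction, w_i = 4^i − 2·3^i for all i ≥ 1.

w_i = 4^i − 2·3^i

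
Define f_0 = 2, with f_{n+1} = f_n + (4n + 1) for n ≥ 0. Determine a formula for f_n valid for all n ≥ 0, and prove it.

Claim: f_n = 2n^2 − n + 2.

Base case: f_0 = 2, and 2·0^2 − 0 + 2 = 2.
Assume f_j = 2j^2 − j + 2.
Then f_{j+1} = f_j + (4j + 1) = (2j^2 − j + 2) + (4j + 1) = 2j^2 + 3j + 3,
and 2·(j+1)^2 − (j+1) + 2 = 2j^2 + 3j + 3.
Hence f_n = 2n^2 − n + 2 for every n ≥ 0, by induction.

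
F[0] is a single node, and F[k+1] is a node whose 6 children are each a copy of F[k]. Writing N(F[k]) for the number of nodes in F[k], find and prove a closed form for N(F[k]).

Claim: N(F[k]) = (6^{k+1} − 1)/5.

Base case: N(F[0]) = 1, and (6^{0+1} − 1)/5 = 1.
Assume N(F[m]) = (6^{m+1} − 1)/5.
Then N(F[m+1]) = 1 + 6N(F[m]) = 1 + 6·(6^{m+1} − 1)/5 = 1 + (6^{m+2} − 6)/5 = (5 + 6^{m+2} − 6)/5 = (6^{m+2} − 1)/5.
So the formula holds for m+1, and by induction N(F[k]) = (6^{k+1} − 1)/5 for all k ≥ 0.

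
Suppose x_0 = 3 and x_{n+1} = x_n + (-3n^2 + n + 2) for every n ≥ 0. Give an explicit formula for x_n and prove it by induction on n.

Claim: x_n = -n^3 + 2n^2 + n + 3.

Base case: x_0 = 3, and -0^3 + 2·0^2 + 0 + 3 = 3.
Assume x_k = -k^3 + 2k^2 + k + 3.
Then x_{k+1} = x_k + (-3k^2 + k + 2) = (-k^3 + 2k^2 + k + 3) + (-3k^2 + k + 2) = -k^3 − k^2 + 2k + 5,
and -(k+1)^3 + 2·(k+1)^2 + (k+1) + 3 = -k^3 − k^2 + 2k + 5.
This completes the inductive step, so x_n = -n^3 + 2n^2 + n + 3 for all n ≥ 0.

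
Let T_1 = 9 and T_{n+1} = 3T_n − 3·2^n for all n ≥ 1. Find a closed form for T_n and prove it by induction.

Claim: T_n = 3^n + 3·2^n.

Base case: T_1 = 9, and 3^1 + 3·2^1 = 3 + 6 = 9.
Assume T_j = 3^j + 3·2^j for some j ≥ 1.
Then T_{j+1} = 3T_j − 3·2^j = 3·(3^j + 3·2^j) − 3·2^j = 3^{j+1} + 9·2^j − 3·2^j = 3^{j+1} + 6·2^j = 3^{j+1} + 3·2^{j+1}.
Hence T_n = 3^n + 3·2^n for every n ≥ 1, by induction.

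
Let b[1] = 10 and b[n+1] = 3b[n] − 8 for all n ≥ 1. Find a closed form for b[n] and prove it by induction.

Claim: b[n] = 2·3^n + 4.

Base case: b[1] = 10, and 2·3^1 + 4 = 6 + 4 = 10.
Assume b[j] = 2·3^j + 4 for some j ≥ 1.
Then b[j+1] = 3b[j] − 8 = 3·(2·3^j + 4) − 8 = 6·3^j + 12 − 8 = 2·3^{j+1} + 4.
So the formula holds for j+1, and by induction b[n] = 2·3^n + 4 for all n ≥ 1.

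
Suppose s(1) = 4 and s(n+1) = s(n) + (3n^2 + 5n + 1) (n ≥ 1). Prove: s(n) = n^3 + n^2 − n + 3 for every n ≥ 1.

Base case: s(1) = 4, and 1^3 + 1^2 − 1 + 3 = 4.
Assume s(m) = m^3 + m^2 − m + 3.
Then s(m+1) = s(m) + (3m^2 + 5m + 1) = (m^3 + m^2 − m + 3) + (3m^2 + 5m + 1) = m^3 + 4m^2 + 4m + 4,
and (m+1)^3 + (m+1)^2 − (m+1) + 3 = m^3 + 4m^2 + 4m + 4.
Hence s(n) = n^3 + n^2 − n + 3 for every n ≥ 1, by induction.

s(n) = n^3 + n^2 − n + 3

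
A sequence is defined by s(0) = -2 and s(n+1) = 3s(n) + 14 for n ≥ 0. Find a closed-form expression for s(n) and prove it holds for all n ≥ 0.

Claim: s(n) = 5·3^n − 7.

Base case: s(0) = -2, and 5·3^0 − 7 = 5 − 7 = -2.
Assume s(r) = 5·3^r − 7 for some r ≥ 0.
Then s(r+1) = 3s(r) + 14 = 3·(5·3^r − 7) + 14 = 15·3^r − 21 + 14 = 5·3^{r+1} − 7.
Hence s(n) = 5·3^n − 7 for every n ≥ 0, by induction.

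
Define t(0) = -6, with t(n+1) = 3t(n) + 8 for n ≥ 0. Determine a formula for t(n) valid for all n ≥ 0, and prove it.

Claim: t(n) = -2·3^n − 4.

Base case: t(0) = -6, and -2·3^0 − 4 = -2 − 4 = -6.
Assume t(k) = -2·3^k − 4 for some k ≥ 0.
Then t(k+1) = 3t(k) + 8 = 3·(-2·3^k − 4) + 8 = -6·3^k − 12 + 8 = -2·3^{k+1} − 4.
Hence t(n) = -2·3^n − 4 for every n ≥ 0, by induction.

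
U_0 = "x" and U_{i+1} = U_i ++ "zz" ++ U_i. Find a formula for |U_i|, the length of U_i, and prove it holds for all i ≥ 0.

Claim: |U_i| = 3·2^i − 2.

Base case: |U_0| = 1, and 3·2^0 − 2 = 1.
Assume |U_r| = 3·2^r − 2.
Then |U_{r+1}| = |U_r| + 2 + |U_r| = 2|U_r| + 2 = 2(3·2^r − 2) + 2 = 3·2^{r+1} − 4 + 2 = 3·2^{r+1} − 2.
By induction, |U_i| = 3·2^i − 2 for all i ≥ 0.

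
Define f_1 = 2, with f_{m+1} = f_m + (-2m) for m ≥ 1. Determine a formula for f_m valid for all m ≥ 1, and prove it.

Claim: f_m = -m^2 + m + 2.

Base case: f_1 = 2, and -1^2 + 1 + 2 = 2.
Assume f_k = -k^2 + k + 2.
Then f_{k+1} = f_k + (-2k) = (-k^2 + k + 2) + (-2k) = -k^2 − k + 2,
and -(k+1)^2 + (k+1) + 2 = -k^2 − k + 2.
By induction, f_m = -m^2 + m + 2 for all m ≥ 1.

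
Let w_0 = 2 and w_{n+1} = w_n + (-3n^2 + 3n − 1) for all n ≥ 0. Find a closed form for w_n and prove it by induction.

Claim: w_n = -n^3 + 3n^2 − 3n + 2.

Base case: w_0 = 2, and -0^3 + 3·0^2 − 3·0 + 2 = 2.
Assume w_k = -k^3 + 3k^2 − 3k + 2.
Then w_{k+1} = w_k + (-3k^2 + 3k − 1) = (-k^3 + 3k^2 − 3k + 2) + (-3k^2 + 3k − 1) = -k^3 + 1,
and -(k+1)^3 + 3·(k+1)^2 − 3·(k+1) + 2 = -k^3 + 1.
Hence w_n = -n^3 + 3n^2 − 3n + 2 for every n ≥ 0, by induction.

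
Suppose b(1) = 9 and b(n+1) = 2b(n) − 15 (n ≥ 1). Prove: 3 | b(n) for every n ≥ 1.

Base case: b(1) = 9 = 3·3, so 3 | b(1).
Assume 3 | b(k), so b(k) = 3t for some integer t.
Then b(k+1) = 2b(k) − 15 = 2·(3t) − 15 = 3(2t − 5), so 3 | b(k+1).
So the property holds for k+1, and by induction 3 | b(n) for all n ≥ 1.

3 | b(n)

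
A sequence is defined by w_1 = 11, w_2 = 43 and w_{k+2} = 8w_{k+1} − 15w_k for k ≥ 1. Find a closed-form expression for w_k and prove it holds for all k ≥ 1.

Claim: w_k = 2·3^k + 5^k.

Base cases: w_1 = 11 and 2·3^1 + 5^1 = 11; w_2 = 43 and 2·3^2 + 5^2 = 43.
Assume w_j = 2·3^j + 5^j for all 1 ≤ j ≤ m, where m ≥ 2.
Then w_{m+1} = 8w_m − 15w_{m−1} = 8·(2·3^m + 5^m) − 15·(2·3^{m−1} + 5^{m−1}) = 2·(8·3 − 15)3^{m−1} + (8·5 − 15)5^{m−1} = 18·3^{m−1} + 25·5^{m−1} = 2·3^{m+1} + 5^{m+1}.
Hence w_k = 2·3^k + 5^k for every k ≥ 1, by strong induction.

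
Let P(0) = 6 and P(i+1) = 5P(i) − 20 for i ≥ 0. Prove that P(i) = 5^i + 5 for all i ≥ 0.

Base case: P(0) = 6, and 5^0 + 5 = 1 + 5 = 6.
Assume P(j) = 5^j + 5 for some j ≥ 0.
Then P(j+1) = 5P(j) − 20 = 5·(5^j + 5) − 20 = 5^{j+1} + 25 − 20 = 5^{j+1} + 5.
By induction, P(i) = 5^i + 5 for all i ≥ 0.

P(i) = 5^i + 5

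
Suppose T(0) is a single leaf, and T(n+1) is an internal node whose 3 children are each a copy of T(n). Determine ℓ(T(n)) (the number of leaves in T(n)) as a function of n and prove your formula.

Claim: ℓ(T(n)) = 3^n.

Base case: ℓ(T(0)) = 1, and 3^0 = 1.
Assume ℓ(T(r)) = 3^r.
Then ℓ(T(r+1)) = 3·ℓ(T(r)) = 3·3^r = 3^{r+1}.
By induction, ℓ(T(n)) = 3^n for all n ≥ 0.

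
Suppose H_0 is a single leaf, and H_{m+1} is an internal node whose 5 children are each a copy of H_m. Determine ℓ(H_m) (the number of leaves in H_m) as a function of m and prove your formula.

Claim: ℓ(H_m) = 5^m.

Base case: ℓ(H_0) = 1, and 5^0 = 1.
Assume ℓ(H_k) = 5^k.
Then ℓ(H_{k+1}) = 5·ℓ(H_k) = 5·5^k = 5^{k+1}.
This completes the inductive step, so ℓ(H_m) = 5^m for all m ≥ 0.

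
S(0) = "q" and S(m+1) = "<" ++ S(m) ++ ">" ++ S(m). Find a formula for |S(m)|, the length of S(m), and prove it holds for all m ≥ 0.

Claim: |S(m)| = 3·2^m − 2.

Base case: |S(0)| = 1, and 3·2^0 − 2 = 1.
Assume |S(r)| = 3·2^r − 2.
Then |S(r+1)| = 1 + |S(r)| + 1 + |S(r)| = 2|S(r)| + 2 = 2(3·2^r − 2) + 2 = 3·2^{r+1} − 4 + 2 = 3·2^{r+1} − 2.
By induction, |S(m)| = 3·2^m − 2 for all m ≥ 0.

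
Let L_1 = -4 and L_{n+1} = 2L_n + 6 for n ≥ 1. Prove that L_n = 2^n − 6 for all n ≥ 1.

Base case: L_1 = -4, and 2^1 − 6 = 2 − 6 = -4.
Assume L_m = 2^m − 6 for some m ≥ 1.
Then L_{m+1} = 2L_m + 6 = 2·(2^m − 6) + 6 = 2^{m+1} − 12 + 6 = 2^{m+1} − 6.
This completes the inductive step, so L_n = 2^n − 6 for all n ≥ 1.

L_n = 2^n − 6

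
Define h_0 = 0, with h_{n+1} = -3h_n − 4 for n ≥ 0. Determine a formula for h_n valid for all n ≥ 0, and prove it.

Claim: h_n = (-3)^n − 1.

Base case: h_0 = 0, and (-3)^0 − 1 = 1 − 1 = 0.
Assume h_j = (-3)^j − 1 for some j ≥ 0.
Then h_{j+1} = -3h_j − 4 = -3·((-3)^j − 1) − 4 = -3·(-3)^j + 3 − 4 = (-3)^{j+1} − 1.
This completes the inductive step, so h_n = (-3)^n − 1 for all n ≥ 0.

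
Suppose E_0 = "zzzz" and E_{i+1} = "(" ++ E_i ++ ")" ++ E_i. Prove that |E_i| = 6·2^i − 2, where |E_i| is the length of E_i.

Base case: |E_0| = 4, and 6·2^0 − 2 = 4.
Assume |E_j| = 6·2^j − 2.
Then |E_{j+1}| = 1 + |E_j| + 1 + |E_j| = 2|E_j| + 2 = 2(6·2^j − 2) + 2 = 6·2^{j+1} − 4 + 2 = 6·2^{j+1} − 2.
So the formula holds for j+1, and by induction |E_i| = 6·2^i − 2 for all i ≥ 0.

|E_i| = 6·2^i − 2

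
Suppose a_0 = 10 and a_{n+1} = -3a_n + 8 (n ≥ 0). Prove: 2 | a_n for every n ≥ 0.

Base case: a_0 = 10 = 2·5, so 2 | a_0.
Assume 2 | a_r, so a_r = 2t for some integer t.
Then a_{r+1} = -3a_r + 8 = -3·(2t) + 8 = 2(-3t + 4), so 2 | a_{r+1}.
This completes the inductive step, so 2 | a_n for all n ≥ 0.

2 | a_n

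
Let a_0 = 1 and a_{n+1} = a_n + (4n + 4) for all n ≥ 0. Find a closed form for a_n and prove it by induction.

Claim: a_n = 2n^2 + 2n + 1.

Base case: a_0 = 1, and 2·0^2 + 2·0 + 1 = 1.
Assume a_j = 2j^2 + 2j + 1.
Then a_{j+1} = a_j + (4j + 4) = (2j^2 + 2j + 1) + (4j + 4) = 2j^2 + 6j + 5,
and 2·(j+1)^2 + 2·(j+1) + 1 = 2j^2 + 6j + 5.
Hence a_n = 2n^2 + 2n + 1 for every n ≥ 0, by induction.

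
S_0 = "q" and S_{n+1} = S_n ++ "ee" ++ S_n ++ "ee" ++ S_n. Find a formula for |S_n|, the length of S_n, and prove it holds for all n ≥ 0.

Claim: |S_n| = 3^{n+1} − 2.

Base case: |S_0| = 1, and 3^{0+1} − 2 = 1.
Assume |S_k| = 3^{k+1} − 2.
Then |S_{k+1}| = 3|S_k| + 4 = 3(3^{k+1} − 2) + 4 = 3^{k+2} − 6 + 4 = 3^{k+2} − 2.
This completes the inductive step, so |S_n| = 3^{n+1} − 2 for all n ≥ 0.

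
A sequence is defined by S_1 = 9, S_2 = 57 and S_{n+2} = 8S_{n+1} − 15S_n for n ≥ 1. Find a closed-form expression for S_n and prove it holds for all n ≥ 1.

Claim: S_n = 3·5^n − 2·3^n.

Base cases: S_1 = 9 and 3·5^1 − 2·3^1 = 9; S_2 = 57 and 3·5^2 − 2·3^2 = 57.
Assume S_j = 3·5^j − 2·3^j for all 1 ≤ j ≤ r, where r ≥ 2.
Then S_{r+1} = 8S_r − 15S_{r−1} = 8·(3·5^r − 2·3^r) − 15·(3·5^{r−1} − 2·3^{r−1}) = 3·(8·5 − 15)5^{r−1} − 2·(8·3 − 15)3^{r−1} = 75·5^{r−1} − 18·3^{r−1} = 3·5^{r+1} − 2·3^{r+1}.
This completes the inductive step, so S_n = 3·5^n − 2·3^n for all n ≥ 1.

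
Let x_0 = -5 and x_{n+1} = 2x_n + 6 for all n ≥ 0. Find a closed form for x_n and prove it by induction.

Claim: x_n = 2^n − 6.

Base case: x_0 = -5, and 2^0 − 6 = 1 − 6 = -5.
Assume x_m = 2^m − 6 for some m ≥ 0.
Then x_{m+1} = 2x_m + 6 = 2·(2^m − 6) + 6 = 2^{m+1} − 12 + 6 = 2^{m+1} − 6.
So the formula holds for m+1, and by induction x_n = 2^n − 6 for all n ≥ 0.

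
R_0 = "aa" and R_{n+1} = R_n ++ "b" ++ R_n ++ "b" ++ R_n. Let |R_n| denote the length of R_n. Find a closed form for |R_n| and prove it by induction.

Claim: |R_n| = 3^{n+1} − 1.

Base case: |R_0| = 2, and 3^{0+1} − 1 = 2.
Assume |R_m| = 3^{m+1} − 1.
Then |R_{m+1}| = 3|R_m| + 2 = 3(3^{m+1} − 1) + 2 = 3^{m+2} − 3 + 2 = 3^{m+2} − 1.
This completes the inductive step, so |R_n| = 3^{n+1} − 1 for all n ≥ 0.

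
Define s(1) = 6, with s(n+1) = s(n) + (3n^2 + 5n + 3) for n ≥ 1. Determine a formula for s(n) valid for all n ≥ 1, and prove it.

Claim: s(n) = n^3 + n^2 + n + 3.

Base case: s(1) = 6, and 1^3 + 1^2 + 1 + 3 = 6.
Assume s(k) = k^3 + k^2 + k + 3.
Then s(k+1) = s(k) + (3k^2 + 5k + 3) = (k^3 + k^2 + k + 3) + (3k^2 + 5k + 3) = k^3 + 4k^2 + 6k + 6,
and (k+1)^3 + (k+1)^2 + (k+1) + 3 = k^3 + 4k^2 + 6k + 6.
Hence s(n) = n^3 + n^2 + n + 3 for every n ≥ 1, by induction.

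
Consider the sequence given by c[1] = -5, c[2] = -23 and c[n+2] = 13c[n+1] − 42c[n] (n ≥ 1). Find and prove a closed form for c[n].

Claim: c[n] = 7^n − 2·6^n.

Base cases: c[1] = -5 and 7^1 − 2·6^1 = -5; c[2] = -23 and 7^2 − 2·6^2 = -23.
Assume c[i] = 7^i − 2·6^i for all 1 ≤ i ≤ j, where j ≥ 2.
Then c[j+1] = 13c[j] − 42c[j−1] = 13·(7^j − 2·6^j) − 42·(7^{j−1} − 2·6^{j−1}) = (13·7 − 42)7^{j−1} − 2·(13·6 − 42)6^{j−1} = 49·7^{j−1} − 72·6^{j−1} = 7^{j+1} − 2·6^{j+1}.
This completes the inductive step, so c[n] = 7^n − 2·6^n for all n ≥ 1.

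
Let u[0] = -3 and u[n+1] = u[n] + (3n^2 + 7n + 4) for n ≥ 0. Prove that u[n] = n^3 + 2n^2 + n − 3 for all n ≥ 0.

Base case: u[0] = -3, and 0^3 + 2·0^2 + 0 − 3 = -3.
Assume u[r] = r^3 + 2r^2 + r − 3.
Then u[r+1] = u[r] + (3r^2 + 7r + 4) = (r^3 + 2r^2 + r − 3) + (3r^2 + 7r + 4) = r^3 + 5r^2 + 8r + 1,
and (r+1)^3 + 2·(r+1)^2 + (r+1) − 3 = r^3 + 5r^2 + 8r + 1.
This completes the inductive step, so u[n] = n^3 + 2n^2 + n − 3 for all n ≥ 0.

u[n] = n^3 + 2n^2 + n − 3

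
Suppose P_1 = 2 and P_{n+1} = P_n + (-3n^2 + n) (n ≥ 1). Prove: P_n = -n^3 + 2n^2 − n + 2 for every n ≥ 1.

Base case: P_1 = 2, and -1^3 + 2·1^2 − 1 + 2 = 2.
Assume P_m = -m^3 + 2m^2 − m + 2.
Then P_{m+1} = P_m + (-3m^2 + m) = (-m^3 + 2m^2 − m + 2) + (-3m^2 + m) = -m^3 − m^2 + 2,
and -(m+1)^3 + 2·(m+1)^2 − (m+1) + 2 = -m^3 − m^2 + 2.
This completes the inductive step, so P_n = -n^3 + 2n^2 − n + 2 for all n ≥ 1.

P_n = -n^3 + 2n^2 − n + 2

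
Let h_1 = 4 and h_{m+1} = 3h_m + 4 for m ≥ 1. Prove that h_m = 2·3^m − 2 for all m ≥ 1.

Base case: h_1 = 4, and 2·3^1 − 2 = 6 − 2 = 4.
Assume h_k = 2·3^k − 2 for some k ≥ 1.
Then h_{k+1} = 3h_k + 4 = 3·(2·3^k − 2) + 4 = 6·3^k − 6 + 4 = 2·3^{k+1} − 2.
Hence h_m = 2·3^m − 2 for every m ≥ 1, by induction.

h_m = 2·3^m − 2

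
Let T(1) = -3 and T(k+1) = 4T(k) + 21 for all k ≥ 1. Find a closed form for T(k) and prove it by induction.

Claim: T(k) = 4^k − 7.

Base case: T(1) = -3, and 4^1 − 7 = 4 − 7 = -3.
Assume T(m) = 4^m − 7 for some m ≥ 1.
Then T(m+1) = 4T(m) + 21 = 4·(4^m − 7) + 21 = 4^{m+1} − 28 + 21 = 4^{m+1} − 7.
So the formula holds for m+1, and by induction T(k) = 4^k − 7 for all k ≥ 1.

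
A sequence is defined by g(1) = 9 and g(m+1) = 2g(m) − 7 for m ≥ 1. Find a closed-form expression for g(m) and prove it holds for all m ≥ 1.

Claim: g(m) = 2^m + 7.

Base case: g(1) = 9, and 2^1 + 7 = 2 + 7 = 9.
Assume g(j) = 2^j + 7 for some j ≥ 1.
Then g(j+1) = 2g(j) − 7 = 2·(2^j + 7) − 7 = 2^{j+1} + 14 − 7 = 2^{j+1} + 7.
By induction, g(m) = 2^m + 7 for all m ≥ 1.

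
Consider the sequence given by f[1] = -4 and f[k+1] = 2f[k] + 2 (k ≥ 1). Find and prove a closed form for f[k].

Claim: f[k] = -2^k − 2.

Base case: f[1] = -4, and -2^1 − 2 = -2 − 2 = -4.
Assume f[m] = -2^m − 2 for some m ≥ 1.
Then f[m+1] = 2f[m] + 2 = 2·(-2^m − 2) + 2 = -2^{m+1} − 4 + 2 = -2^{m+1} − 2.
So the formula holds for m+1, and by induction f[k] = -2^k − 2 for all k ≥ 1.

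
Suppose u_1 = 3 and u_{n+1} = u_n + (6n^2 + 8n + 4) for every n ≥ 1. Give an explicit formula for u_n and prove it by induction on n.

Claim: u_n = 2n^3 + n^2 + n − 1.

Base case: u_1 = 3, and 2·1^3 + 1^2 + 1 − 1 = 3.
Assume u_k = 2k^3 + k^2 + k − 1.
Then u_{k+1} = u_k + (6k^2 + 8k + 4) = (2k^3 + k^2 + k − 1) + (6k^2 + 8k + 4) = 2k^3 + 7k^2 + 9k + 3,
and 2·(k+1)^3 + (k+1)^2 + (k+1) − 1 = 2k^3 + 7k^2 + 9k + 3.
Hence u_n = 2n^3 + n^2 + n − 1 for every n ≥ 1, by induction.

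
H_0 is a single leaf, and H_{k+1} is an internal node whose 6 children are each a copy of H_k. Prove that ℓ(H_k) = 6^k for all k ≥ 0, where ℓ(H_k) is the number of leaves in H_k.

Base case: ℓ(H_0) = 1, and 6^0 = 1.
Assume ℓ(H_j) = 6^j.
Then ℓ(H_{j+1}) = 6·ℓ(H_j) = 6·6^j = 6^{j+1}.
By induction, ℓ(H_k) = 6^k for all k ≥ 0.

ℓ(H_k) = 6^k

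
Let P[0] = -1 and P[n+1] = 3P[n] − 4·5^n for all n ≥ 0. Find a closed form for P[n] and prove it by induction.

Claim: P[n] = 3^n − 2·5^n.

Base case: P[0] = -1, and 3^0 − 2·5^0 = 1 − 2 = -1.
Assume P[k] = 3^k − 2·5^k for some k ≥ 0.
Then P[k+1] = 3P[k] − 4·5^k = 3·(3^k − 2·5^k) − 4·5^k = 3^{k+1} − 6·5^k − 4·5^k = 3^{k+1} − 10·5^k = 3^{k+1} − 2·5^{k+1}.
So the formula holds for k+1, and by induction P[n] = 3^n − 2·5^n for all n ≥ 0.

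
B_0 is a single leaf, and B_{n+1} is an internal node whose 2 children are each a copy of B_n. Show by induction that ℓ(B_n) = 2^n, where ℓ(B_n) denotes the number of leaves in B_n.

Base case: ℓ(B_0) = 1, and 2^0 = 1.
Assume ℓ(B_k) = 2^k.
Then ℓ(B_{k+1}) = 2·ℓ(B_k) = 2·2^k = 2^{k+1}.
This completes the inductive step, so ℓ(B_n) = 2^n for all n ≥ 0.

ℓ(B_n) = 2^n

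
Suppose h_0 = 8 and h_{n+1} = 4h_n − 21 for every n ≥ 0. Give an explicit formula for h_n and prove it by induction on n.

Claim: h_n = 4^n + 7.

Base case: h_0 = 8, and 4^0 + 7 = 1 + 7 = 8.
Assume h_m = 4^m + 7 for some m ≥ 0.
Then h_{m+1} = 4h_m − 21 = 4·(4^m + 7) − 21 = 4^{m+1} + 28 − 21 = 4^{m+1} + 7.
By induction, h_n = 4^n + 7 for all n ≥ 0.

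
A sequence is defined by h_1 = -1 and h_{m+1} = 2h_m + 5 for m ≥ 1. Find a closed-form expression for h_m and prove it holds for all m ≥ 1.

Claim: h_m = 2^{m+1} − 5.

Base case: h_1 = -1, and 2^{1+1} − 5 = 4 − 5 = -1.
Assume h_j = 2^{j+1} − 5 for some j ≥ 1.
Then h_{j+1} = 2h_j + 5 = 2·(2^{j+1} − 5) + 5 = 2^{j+2} − 10 + 5 = 2^{j+2} − 5.
So the formula holds for j+1, and by induction h_m = 2^{m+1} − 5 for all m ≥ 1.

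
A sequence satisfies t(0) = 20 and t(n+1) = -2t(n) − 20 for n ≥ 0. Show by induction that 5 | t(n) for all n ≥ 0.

Base case: t(0) = 20 = 5·4, so 5 | t(0).
Assume 5 | t(r), so t(r) = 5s for some integer s.
Then t(r+1) = -2t(r) − 20 = -2·(5s) − 20 = 5(-2s − 4), so 5 | t(r+1).
By induction, 5 | t(n) for all n ≥ 0.

5 | t(n)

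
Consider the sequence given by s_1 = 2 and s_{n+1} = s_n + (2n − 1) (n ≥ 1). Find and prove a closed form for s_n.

Claim: s_n = n^2 − 2n + 3.

Base case: s_1 = 2, and 1^2 − 2·1 + 3 = 2.
Assume s_k = k^2 − 2k + 3.
Then s_{k+1} = s_k + (2k − 1) = (k^2 − 2k + 3) + (2k − 1) = k^2 + 2,
and (k+1)^2 − 2·(k+1) + 3 = k^2 + 2.
By induction, s_n = n^2 − 2n + 3 for all n ≥ 1.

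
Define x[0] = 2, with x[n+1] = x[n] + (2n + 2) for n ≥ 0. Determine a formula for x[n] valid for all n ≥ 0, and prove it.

Claim: x[n] = n^2 + n + 2.

Base case: x[0] = 2, and 0^2 + 0 + 2 = 2.
Assume x[m] = m^2 + m + 2.
Then x[m+1] = x[m] + (2m + 2) = (m^2 + m + 2) + (2m + 2) = m^2 + 3m + 4,
and (m+1)^2 + (m+1) + 2 = m^2 + 3m + 4.
Hence x[n] = n^2 + n + 2 for every n ≥ 0, by induction.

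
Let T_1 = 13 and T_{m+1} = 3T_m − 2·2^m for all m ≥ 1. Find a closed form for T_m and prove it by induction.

Claim: T_m = 3·3^m + 2·2^m.

Base case: T_1 = 13, and 3·3^1 + 2·2^1 = 9 + 4 = 13.
Assume T_r = 3·3^r + 2·2^r for some r ≥ 1.
Then T_{r+1} = 3T_r − 2·2^r = 3·(3·3^r + 2·2^r) − 2·2^r = 3·3^{r+1} + 6·2^r − 2·2^r = 3·3^{r+1} + 4·2^r = 3·3^{r+1} + 2·2^{r+1}.
Hence T_m = 3·3^m + 2·2^m for every m ≥ 1, by induction.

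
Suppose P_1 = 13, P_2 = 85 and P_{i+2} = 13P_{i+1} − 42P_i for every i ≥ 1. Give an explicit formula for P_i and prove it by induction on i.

Claim: P_i = 7^i + 6^i.

Base cases: P_1 = 13 and 7^1 + 6^1 = 13; P_2 = 85 and 7^2 + 6^2 = 85.
Assume P_t = 7^t + 6^t for all 1 ≤ t ≤ j, where j ≥ 2.
Then P_{j+1} = 13P_j − 42P_{j−1} = 13·(7^j + 6^j) − 42·(7^{j−1} + 6^{j−1}) = (13·7 − 42)7^{j−1} + (13·6 − 42)6^{j−1} = 49·7^{j−1} + 36·6^{j−1} = 7^{j+1} + 6^{j+1}.
This completes the inductive step, so P_i = 7^i + 6^i for all i ≥ 1.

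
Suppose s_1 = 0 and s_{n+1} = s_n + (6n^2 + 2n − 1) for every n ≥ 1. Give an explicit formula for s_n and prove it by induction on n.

Claim: s_n = 2n^3 − 2n^2 − n + 1.

Base case: s_1 = 0, and 2·1^3 − 2·1^2 − 1 + 1 = 0.
Assume s_k = 2k^3 − 2k^2 − k + 1.
Then s_{k+1} = s_k + (6k^2 + 2k − 1) = (2k^3 − 2k^2 − k + 1) + (6k^2 + 2k − 1) = 2k^3 + 4k^2 + k,
and 2·(k+1)^3 − 2·(k+1)^2 − (k+1) + 1 = 2k^3 + 4k^2 + k.
Hence s_n = 2n^3 − 2n^2 − n + 1 for every n ≥ 1, by induction.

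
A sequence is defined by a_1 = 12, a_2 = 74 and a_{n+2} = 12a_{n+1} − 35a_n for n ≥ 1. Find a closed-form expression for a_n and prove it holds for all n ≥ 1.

Claim: a_n = 5^n + 7^n.

Base cases: a_1 = 12 and 5^1 + 7^1 = 12; a_2 = 74 and 5^2 + 7^2 = 74.
Assume a_j = 5^j + 7^j for all 1 ≤ j ≤ r, where r ≥ 2.
Then a_{r+1} = 12a_r − 35a_{r−1} = 12·(5^r + 7^r) − 35·(5^{r−1} + 7^{r−1}) = (12·5 − 35)5^{r−1} + (12·7 − 35)7^{r−1} = 25·5^{r−1} + 49·7^{r−1} = 5^{r+1} + 7^{r+1}.
So the formula holds for r+1, and by strong induction a_n = 5^n + 7^n for all n ≥ 1.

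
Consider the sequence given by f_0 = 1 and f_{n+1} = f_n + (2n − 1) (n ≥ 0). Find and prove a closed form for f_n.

Claim: f_n = n^2 − 2n + 1.

Base case: f_0 = 1, and 0^2 − 2·0 + 1 = 1.
Assume f_j = j^2 − 2j + 1.
Then f_{j+1} = f_j + (2j − 1) = (j^2 − 2j + 1) + (2j − 1) = j^2,
and (j+1)^2 − 2·(j+1) + 1 = j^2.
This completes the inductive step, so f_n = n^2 − 2n + 1 for all n ≥ 0.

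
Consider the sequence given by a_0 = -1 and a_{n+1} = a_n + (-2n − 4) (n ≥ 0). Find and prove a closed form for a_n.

Claim: a_n = -n^2 − 3n − 1.

Base case: a_0 = -1, and -0^2 − 3·0 − 1 = -1.
Assume a_j = -j^2 − 3j − 1.
Then a_{j+1} = a_j + (-2j − 4) = (-j^2 − 3j − 1) + (-2j − 4) = -j^2 − 5j − 5,
and -(j+1)^2 − 3·(j+1) − 1 = -j^2 − 5j − 5.
Hence a_n = -n^2 − 3n − 1 for every n ≥ 0, by induction.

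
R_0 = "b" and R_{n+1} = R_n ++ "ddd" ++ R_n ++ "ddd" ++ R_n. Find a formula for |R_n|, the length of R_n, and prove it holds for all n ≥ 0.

Claim: |R_n| = 4·3^n − 3.

Base case: |R_0| = 1, and 4·3^0 − 3 = 1.
Assume |R_r| = 4·3^r − 3.
Then |R_{r+1}| = 3|R_r| + 6 = 3(4·3^r − 3) + 6 = 4·3^{r+1} − 9 + 6 = 4·3^{r+1} − 3.
Hence |R_n| = 4·3^n − 3 for every n ≥ 0, by induction.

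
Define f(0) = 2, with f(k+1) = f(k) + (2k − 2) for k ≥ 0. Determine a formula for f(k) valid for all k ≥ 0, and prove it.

Claim: f(k) = k^2 − 3k + 2.

Base case: f(0) = 2, and 0^2 − 3·0 + 2 = 2.
Assume f(r) = r^2 − 3r + 2.
Then f(r+1) = f(r) + (2r − 2) = (r^2 − 3r + 2) + (2r − 2) = r^2 − r,
and (r+1)^2 − 3·(r+1) + 2 = r^2 − r.
Hence f(k) = k^2 − 3k + 2 for every k ≥ 0, by induction.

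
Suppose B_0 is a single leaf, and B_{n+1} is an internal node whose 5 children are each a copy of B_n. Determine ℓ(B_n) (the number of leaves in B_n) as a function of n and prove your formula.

Claim: ℓ(B_n) = 5^n.

Base case: ℓ(B_0) = 1, and 5^0 = 1.
Assume ℓ(B_j) = 5^j.
Then ℓ(B_{j+1}) = 5·ℓ(B_j) = 5·5^j = 5^{j+1}.
So the formula holds for j+1, and by induction ℓ(B_n) = 5^n for all n ≥ 0.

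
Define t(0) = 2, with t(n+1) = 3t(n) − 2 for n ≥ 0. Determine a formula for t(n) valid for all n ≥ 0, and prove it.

Claim: t(n) = 3^n + 1.

Base case: t(0) = 2, and 3^0 + 1 = 1 + 1 = 2.
Assume t(j) = 3^j + 1 for some j ≥ 0.
Then t(j+1) = 3t(j) − 2 = 3·(3^j + 1) − 2 = 3^{j+1} + 3 − 2 = 3^{j+1} + 1.
This completes the inductive step, so t(n) = 3^n + 1 for all n ≥ 0.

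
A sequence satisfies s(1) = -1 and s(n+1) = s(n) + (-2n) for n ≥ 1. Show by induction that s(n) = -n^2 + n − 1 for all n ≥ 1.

Base case: s(1) = -1, and -1^2 + 1 − 1 = -1.
Assume s(r) = -r^2 + r − 1.
Then s(r+1) = s(r) + (-2r) = (-r^2 + r − 1) + (-2r) = -r^2 − r − 1,
and -(r+1)^2 + (r+1) − 1 = -r^2 − r − 1.
This completes the inductive step, so s(n) = -n^2 + n − 1 for all n ≥ 1.

s(n) = -n^2 + n − 1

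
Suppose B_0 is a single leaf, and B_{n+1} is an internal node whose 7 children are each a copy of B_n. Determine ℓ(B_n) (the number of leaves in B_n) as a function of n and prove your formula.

Claim: ℓ(B_n) = 7^n.

Base case: ℓ(B_0) = 1, and 7^0 = 1.
Assume ℓ(B_m) = 7^m.
Then ℓ(B_{m+1}) = 7·ℓ(B_m) = 7·7^m = 7^{m+1}.
Hence ℓ(B_n) = 7^n for every n ≥ 0, by induction.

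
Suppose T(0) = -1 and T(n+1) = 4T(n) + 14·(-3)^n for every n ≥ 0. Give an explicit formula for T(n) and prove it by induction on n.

Claim: T(n) = 4^n − 2·(-3)^n.

Base case: T(0) = -1, and 4^0 − 2·(-3)^0 = 1 − 2 = -1.
Assume T(r) = 4^r − 2·(-3)^r for some r ≥ 0.
Then T(r+1) = 4T(r) + 14·(-3)^r = 4·(4^r − 2·(-3)^r) + 14·(-3)^r = 4^{r+1} − 8·(-3)^r + 14·(-3)^r = 4^{r+1} + 6·(-3)^r = 4^{r+1} − 2·(-3)^{r+1}.
Hence T(n) = 4^n − 2·(-3)^n for every n ≥ 0, by induction.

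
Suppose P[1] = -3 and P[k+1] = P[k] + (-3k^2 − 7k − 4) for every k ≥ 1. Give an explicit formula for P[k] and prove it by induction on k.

Claim: P[k] = -k^3 − 2k^2 − k + 1.

Base case: P[1] = -3, and -1^3 − 2·1^2 − 1 + 1 = -3.
Assume P[j] = -j^3 − 2j^2 − j + 1.
Then P[j+1] = P[j] + (-3j^2 − 7j − 4) = (-j^3 − 2j^2 − j + 1) + (-3j^2 − 7j − 4) = -j^3 − 5j^2 − 8j − 3,
and -(j+1)^3 − 2·(j+1)^2 − (j+1) + 1 = -j^3 − 5j^2 − 8j − 3.
Hence P[k] = -k^3 − 2k^2 − k + 1 for every k ≥ 1, by induction.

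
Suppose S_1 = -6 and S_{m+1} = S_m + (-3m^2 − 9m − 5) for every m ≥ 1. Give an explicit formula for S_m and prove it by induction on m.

Claim: S_m = -m^3 − 3m^2 − m − 1.

Base case: S_1 = -6, and -1^3 − 3·1^2 − 1 − 1 = -6.
Assume S_k = -k^3 − 3k^2 − k − 1.
Then S_{k+1} = S_k + (-3k^2 − 9k − 5) = (-k^3 − 3k^2 − k − 1) + (-3k^2 − 9k − 5) = -k^3 − 6k^2 − 10k − 6,
and -(k+1)^3 − 3·(k+1)^2 − (k+1) − 1 = -k^3 − 6k^2 − 10k − 6.
By induction, S_m = -m^3 − 3m^2 − m − 1 for all m ≥ 1.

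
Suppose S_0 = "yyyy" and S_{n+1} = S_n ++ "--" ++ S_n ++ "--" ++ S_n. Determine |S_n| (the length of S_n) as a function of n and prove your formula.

Claim: |S_n| = 6·3^n − 2.

Base case: |S_0| = 4, and 6·3^0 − 2 = 4.
Assume |S_r| = 6·3^r − 2.
Then |S_{r+1}| = 3|S_r| + 4 = 3(6·3^r − 2) + 4 = 6·3^{r+1} − 6 + 4 = 6·3^{r+1} − 2.
This completes the inductive step, so |S_n| = 6·3^n − 2 for all n ≥ 0.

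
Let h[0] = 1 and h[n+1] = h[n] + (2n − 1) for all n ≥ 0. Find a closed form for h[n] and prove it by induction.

Claim: h[n] = n^2 − 2n + 1.

Base case: h[0] = 1, and 0^2 − 2·0 + 1 = 1.
Assume h[m] = m^2 − 2m + 1.
Then h[m+1] = h[m] + (2m − 1) = (m^2 − 2m + 1) + (2m − 1) = m^2,
and (m+1)^2 − 2·(m+1) + 1 = m^2.
Hence h[n] = n^2 − 2n + 1 for every n ≥ 0, by induction.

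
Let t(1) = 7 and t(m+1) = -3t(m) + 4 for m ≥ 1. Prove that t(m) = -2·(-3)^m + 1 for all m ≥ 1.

Base case: t(1) = 7, and -2·(-3)^1 + 1 = 6 + 1 = 7.
Assume t(r) = -2·(-3)^r + 1 for some r ≥ 1.
Then t(r+1) = -3t(r) + 4 = -3·(-2·(-3)^r + 1) + 4 = 6·(-3)^r − 3 + 4 = -2·(-3)^{r+1} + 1.
Hence t(m) = -2·(-3)^m + 1 for every m ≥ 1, by induction.

t(m) = -2·(-3)^m + 1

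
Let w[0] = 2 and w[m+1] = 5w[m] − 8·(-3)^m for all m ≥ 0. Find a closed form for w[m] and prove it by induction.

Claim: w[m] = 5^m + (-3)^m.

Base case: w[0] = 2, and 5^0 + (-3)^0 = 1 + 1 = 2.
Assume w[j] = 5^j + (-3)^j for some j ≥ 0.
Then w[j+1] = 5w[j] − 8·(-3)^j = 5·(5^j + (-3)^j) − 8·(-3)^j = 5^{j+1} + 5·(-3)^j − 8·(-3)^j = 5^{j+1} − 3·(-3)^j = 5^{j+1} + (-3)^{j+1}.
Hence w[m] = 5^m + (-3)^m for every m ≥ 0, by induction.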